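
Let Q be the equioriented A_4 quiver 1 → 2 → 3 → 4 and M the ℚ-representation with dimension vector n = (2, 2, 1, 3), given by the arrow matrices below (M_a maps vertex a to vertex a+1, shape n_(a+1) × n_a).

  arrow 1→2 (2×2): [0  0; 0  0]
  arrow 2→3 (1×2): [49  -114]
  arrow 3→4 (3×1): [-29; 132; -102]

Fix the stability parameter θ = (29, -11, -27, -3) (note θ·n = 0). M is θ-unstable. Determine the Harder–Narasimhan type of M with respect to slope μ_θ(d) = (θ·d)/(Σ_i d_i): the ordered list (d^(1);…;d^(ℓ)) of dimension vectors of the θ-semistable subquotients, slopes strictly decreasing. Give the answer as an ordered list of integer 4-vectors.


Via rank(M_{q-1}∘⋯∘M_p): M ≅ I[1,1]^2, I[2,2], I[2,4], I[4,4]^2.
μ_θ-semistable layers: μ^(1)=29; μ^(2)=-3; μ^(3)=-11; μ^(4)=-19

((2, 0, 0, 0); (0, 0, 0, 3); (0, 1, 0, 0); (0, 1, 1, 0))


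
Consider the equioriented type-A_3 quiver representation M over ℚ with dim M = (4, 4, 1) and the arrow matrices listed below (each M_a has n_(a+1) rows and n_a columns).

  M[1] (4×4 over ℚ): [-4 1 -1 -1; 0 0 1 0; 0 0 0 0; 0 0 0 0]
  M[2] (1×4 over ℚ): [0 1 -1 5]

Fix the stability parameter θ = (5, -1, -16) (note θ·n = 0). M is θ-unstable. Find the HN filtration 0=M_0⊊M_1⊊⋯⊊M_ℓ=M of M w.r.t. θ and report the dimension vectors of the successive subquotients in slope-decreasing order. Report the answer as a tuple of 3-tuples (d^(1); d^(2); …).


Barcode: M ≅ I[1,1]^2, I[1,2], I[1,3], I[2,2]^2. HN layers by μ_θ (4 steps, strictly decreasing):
  μ^(1)=5; μ^(2)=2; μ^(3)=-1; μ^(4)=-4

((2, 0, 0); (1, 1, 0); (0, 2, 0); (1, 1, 1))


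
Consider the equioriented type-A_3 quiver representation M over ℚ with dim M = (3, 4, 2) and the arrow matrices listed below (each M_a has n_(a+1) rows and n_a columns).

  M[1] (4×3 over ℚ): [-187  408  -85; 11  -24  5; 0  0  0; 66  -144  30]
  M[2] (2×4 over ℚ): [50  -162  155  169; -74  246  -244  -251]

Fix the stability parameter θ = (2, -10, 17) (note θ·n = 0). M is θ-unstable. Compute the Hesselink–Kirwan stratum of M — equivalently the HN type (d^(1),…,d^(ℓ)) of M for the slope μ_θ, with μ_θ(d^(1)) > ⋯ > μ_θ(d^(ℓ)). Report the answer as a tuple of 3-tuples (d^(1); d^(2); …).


Barcode: M ≅ I[1,1]^2, I[1,3], I[2,2]^2, I[2,3]. HN layers by μ_θ (4 steps, strictly decreasing):
  μ^(1)=17; μ^(2)=2; μ^(3)=-4; μ^(4)=-10

((0, 0, 2); (2, 0, 0); (1, 1, 0); (0, 3, 0))


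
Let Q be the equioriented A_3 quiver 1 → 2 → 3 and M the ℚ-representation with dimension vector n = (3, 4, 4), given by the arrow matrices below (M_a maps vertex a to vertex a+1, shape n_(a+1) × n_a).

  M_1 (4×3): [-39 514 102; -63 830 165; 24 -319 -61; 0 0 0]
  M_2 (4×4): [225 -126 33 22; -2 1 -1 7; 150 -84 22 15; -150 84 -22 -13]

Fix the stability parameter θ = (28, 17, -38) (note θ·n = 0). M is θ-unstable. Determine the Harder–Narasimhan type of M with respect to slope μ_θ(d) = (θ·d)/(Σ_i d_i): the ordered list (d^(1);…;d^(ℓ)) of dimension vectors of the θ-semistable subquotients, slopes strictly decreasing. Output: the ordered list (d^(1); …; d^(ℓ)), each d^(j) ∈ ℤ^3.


Interval decomposition of M: I[1,2], I[1,3]^2, I[2,3], I[3,3].
HN type (ℓ=4): μ^(1)=45/2; μ^(2)=7/3; μ^(3)=-21/2; μ^(4)=-38

((1, 1, 0); (2, 2, 2); (0, 1, 1); (0, 0, 1))


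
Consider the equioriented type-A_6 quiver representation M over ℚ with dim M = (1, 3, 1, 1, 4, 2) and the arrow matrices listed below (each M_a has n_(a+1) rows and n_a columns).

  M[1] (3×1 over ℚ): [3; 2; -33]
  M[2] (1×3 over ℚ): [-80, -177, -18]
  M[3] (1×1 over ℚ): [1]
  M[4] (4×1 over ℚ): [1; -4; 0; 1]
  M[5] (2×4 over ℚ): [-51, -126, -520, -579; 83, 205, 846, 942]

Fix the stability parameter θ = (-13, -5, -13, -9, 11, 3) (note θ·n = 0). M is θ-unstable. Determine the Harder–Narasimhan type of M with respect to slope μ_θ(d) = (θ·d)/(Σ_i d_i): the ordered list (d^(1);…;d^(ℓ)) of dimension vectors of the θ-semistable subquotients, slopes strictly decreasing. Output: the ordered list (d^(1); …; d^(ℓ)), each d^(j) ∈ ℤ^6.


Interval decomposition of M: I[1,2], I[2,2], I[2,6], I[5,5]^2, I[5,6].
HN type (ℓ=5): μ^(1)=11; μ^(2)=7; μ^(3)=-5; μ^(4)=-9; μ^(5)=-13

((0, 0, 0, 0, 2, 0); (0, 0, 0, 0, 2, 2); (0, 2, 0, 0, 0, 0); (0, 1, 1, 1, 0, 0); (1, 0, 0, 0, 0, 0))


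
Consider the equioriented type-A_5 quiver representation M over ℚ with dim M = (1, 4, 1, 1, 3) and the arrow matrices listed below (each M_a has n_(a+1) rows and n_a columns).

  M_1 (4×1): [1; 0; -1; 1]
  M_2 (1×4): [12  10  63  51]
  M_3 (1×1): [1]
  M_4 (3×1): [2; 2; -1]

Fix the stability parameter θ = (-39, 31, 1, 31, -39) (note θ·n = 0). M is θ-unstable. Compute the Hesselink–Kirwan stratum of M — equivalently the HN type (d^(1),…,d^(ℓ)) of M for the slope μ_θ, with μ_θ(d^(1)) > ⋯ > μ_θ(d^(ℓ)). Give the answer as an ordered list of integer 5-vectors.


Interval decomposition of M: I[1,2], I[2,2]^2, I[2,5], I[5,5]^2.
HN type (ℓ=3): μ^(1)=31; μ^(2)=6; μ^(3)=-39

((0, 3, 0, 0, 0); (0, 1, 1, 1, 1); (1, 0, 0, 0, 2))


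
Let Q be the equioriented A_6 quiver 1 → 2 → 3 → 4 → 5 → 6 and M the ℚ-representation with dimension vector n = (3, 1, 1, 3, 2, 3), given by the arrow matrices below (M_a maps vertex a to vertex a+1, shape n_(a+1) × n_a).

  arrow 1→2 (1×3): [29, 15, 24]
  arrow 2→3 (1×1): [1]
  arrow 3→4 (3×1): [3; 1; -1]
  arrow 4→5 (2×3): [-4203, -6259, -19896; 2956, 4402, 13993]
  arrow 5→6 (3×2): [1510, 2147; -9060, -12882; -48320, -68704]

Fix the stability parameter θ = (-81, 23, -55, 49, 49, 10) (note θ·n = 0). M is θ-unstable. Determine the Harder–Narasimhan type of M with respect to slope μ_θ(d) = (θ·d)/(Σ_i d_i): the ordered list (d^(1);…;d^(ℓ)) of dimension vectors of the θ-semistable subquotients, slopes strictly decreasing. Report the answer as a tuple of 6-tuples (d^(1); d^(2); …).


Barcode: M ≅ I[1,1]^2, I[1,6], I[4,4], I[4,5], I[6,6]^2. HN layers by μ_θ (5 steps, strictly decreasing):
  μ^(1)=49; μ^(2)=36; μ^(3)=10; μ^(4)=-16; μ^(5)=-81

((0, 0, 0, 2, 1, 0); (0, 0, 0, 1, 1, 1); (0, 0, 0, 0, 0, 2); (0, 1, 1, 0, 0, 0); (3, 0, 0, 0, 0, 0))


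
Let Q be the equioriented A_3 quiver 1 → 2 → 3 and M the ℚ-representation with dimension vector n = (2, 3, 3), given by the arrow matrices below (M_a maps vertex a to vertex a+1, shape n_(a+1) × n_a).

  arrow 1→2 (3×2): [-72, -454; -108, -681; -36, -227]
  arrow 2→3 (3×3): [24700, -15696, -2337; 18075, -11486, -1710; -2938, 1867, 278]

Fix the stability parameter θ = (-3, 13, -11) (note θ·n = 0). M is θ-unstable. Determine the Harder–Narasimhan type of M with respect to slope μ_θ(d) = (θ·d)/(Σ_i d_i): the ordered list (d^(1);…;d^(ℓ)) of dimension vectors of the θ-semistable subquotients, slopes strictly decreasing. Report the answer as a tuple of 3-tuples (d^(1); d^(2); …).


Interval decomposition of M: I[1,1], I[1,3], I[2,3]^2.
HN type (ℓ=2): μ^(1)=1; μ^(2)=-3

((0, 3, 3); (2, 0, 0))


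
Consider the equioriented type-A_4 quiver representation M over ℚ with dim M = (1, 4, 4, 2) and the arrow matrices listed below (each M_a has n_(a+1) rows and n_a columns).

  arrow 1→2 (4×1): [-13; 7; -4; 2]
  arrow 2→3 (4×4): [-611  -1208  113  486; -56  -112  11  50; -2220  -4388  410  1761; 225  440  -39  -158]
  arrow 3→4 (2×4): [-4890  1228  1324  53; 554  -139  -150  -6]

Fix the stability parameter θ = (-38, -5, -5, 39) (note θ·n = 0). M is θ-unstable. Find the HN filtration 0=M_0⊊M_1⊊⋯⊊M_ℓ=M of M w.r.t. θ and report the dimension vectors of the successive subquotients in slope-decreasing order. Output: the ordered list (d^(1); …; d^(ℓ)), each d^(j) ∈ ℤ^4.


Via rank(M_{q-1}∘⋯∘M_p): M ≅ I[1,4], I[2,2], I[2,3], I[2,4], I[3,3].
μ_θ-semistable layers: μ^(1)=39; μ^(2)=-5; μ^(3)=-38

((0, 0, 0, 2); (0, 4, 4, 0); (1, 0, 0, 0))


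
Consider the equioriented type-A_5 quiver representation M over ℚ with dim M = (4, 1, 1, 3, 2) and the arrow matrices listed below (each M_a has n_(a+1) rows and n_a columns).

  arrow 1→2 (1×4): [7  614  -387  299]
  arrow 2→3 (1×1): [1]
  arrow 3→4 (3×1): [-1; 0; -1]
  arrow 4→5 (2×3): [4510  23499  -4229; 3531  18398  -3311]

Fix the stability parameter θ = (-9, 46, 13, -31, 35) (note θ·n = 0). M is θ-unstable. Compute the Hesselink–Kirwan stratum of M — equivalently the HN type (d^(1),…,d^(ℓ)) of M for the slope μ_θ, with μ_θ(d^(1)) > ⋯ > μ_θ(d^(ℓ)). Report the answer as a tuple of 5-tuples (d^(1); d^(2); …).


Barcode: M ≅ I[1,1]^3, I[1,5], I[4,4], I[4,5]. HN layers by μ_θ (4 steps, strictly decreasing):
  μ^(1)=35; μ^(2)=28/3; μ^(3)=-9; μ^(4)=-31

((0, 0, 0, 0, 2); (0, 1, 1, 1, 0); (4, 0, 0, 0, 0); (0, 0, 0, 2, 0))


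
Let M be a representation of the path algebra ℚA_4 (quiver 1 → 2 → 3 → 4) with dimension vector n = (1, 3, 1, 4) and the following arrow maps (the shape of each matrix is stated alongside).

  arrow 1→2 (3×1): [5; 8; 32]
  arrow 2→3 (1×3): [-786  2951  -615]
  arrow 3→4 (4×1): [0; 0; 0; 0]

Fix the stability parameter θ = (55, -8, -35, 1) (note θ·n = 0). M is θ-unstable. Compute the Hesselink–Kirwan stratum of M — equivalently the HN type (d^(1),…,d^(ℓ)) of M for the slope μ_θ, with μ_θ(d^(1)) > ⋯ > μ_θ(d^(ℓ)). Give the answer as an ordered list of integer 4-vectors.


Barcode: M ≅ I[1,3], I[2,2]^2, I[4,4]^4. HN layers by μ_θ (3 steps, strictly decreasing):
  μ^(1)=4; μ^(2)=1; μ^(3)=-8

((1, 1, 1, 0); (0, 0, 0, 4); (0, 2, 0, 0))


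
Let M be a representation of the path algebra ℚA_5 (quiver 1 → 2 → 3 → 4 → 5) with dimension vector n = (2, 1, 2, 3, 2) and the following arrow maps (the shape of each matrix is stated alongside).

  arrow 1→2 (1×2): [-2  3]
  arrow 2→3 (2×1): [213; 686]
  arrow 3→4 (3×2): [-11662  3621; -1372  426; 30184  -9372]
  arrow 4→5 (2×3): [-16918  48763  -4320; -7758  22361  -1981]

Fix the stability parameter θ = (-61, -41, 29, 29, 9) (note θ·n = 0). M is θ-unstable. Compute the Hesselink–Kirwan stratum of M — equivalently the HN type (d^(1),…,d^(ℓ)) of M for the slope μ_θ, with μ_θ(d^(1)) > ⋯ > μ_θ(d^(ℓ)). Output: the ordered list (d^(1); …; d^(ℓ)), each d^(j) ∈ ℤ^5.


Interval decomposition of M: I[1,1], I[1,3], I[3,4], I[4,5]^2.
HN type (ℓ=4): μ^(1)=29; μ^(2)=19; μ^(3)=-41; μ^(4)=-61

((0, 0, 2, 1, 0); (0, 0, 0, 2, 2); (0, 1, 0, 0, 0); (2, 0, 0, 0, 0))


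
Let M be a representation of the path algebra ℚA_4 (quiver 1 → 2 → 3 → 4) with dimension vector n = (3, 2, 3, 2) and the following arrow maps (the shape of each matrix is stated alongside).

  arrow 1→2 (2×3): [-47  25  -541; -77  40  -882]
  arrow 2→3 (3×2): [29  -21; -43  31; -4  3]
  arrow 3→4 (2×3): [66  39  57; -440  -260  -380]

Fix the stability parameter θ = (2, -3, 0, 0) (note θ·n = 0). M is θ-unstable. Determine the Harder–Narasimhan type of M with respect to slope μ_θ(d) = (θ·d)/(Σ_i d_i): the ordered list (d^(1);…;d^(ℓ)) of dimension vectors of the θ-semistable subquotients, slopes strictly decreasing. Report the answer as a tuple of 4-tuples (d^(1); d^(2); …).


Barcode: M ≅ I[1,1], I[1,3], I[1,4], I[3,3], I[4,4]. HN layers by μ_θ (3 steps, strictly decreasing):
  μ^(1)=2; μ^(2)=0; μ^(3)=-1/2

((1, 0, 0, 0); (0, 0, 3, 2); (2, 2, 0, 0))


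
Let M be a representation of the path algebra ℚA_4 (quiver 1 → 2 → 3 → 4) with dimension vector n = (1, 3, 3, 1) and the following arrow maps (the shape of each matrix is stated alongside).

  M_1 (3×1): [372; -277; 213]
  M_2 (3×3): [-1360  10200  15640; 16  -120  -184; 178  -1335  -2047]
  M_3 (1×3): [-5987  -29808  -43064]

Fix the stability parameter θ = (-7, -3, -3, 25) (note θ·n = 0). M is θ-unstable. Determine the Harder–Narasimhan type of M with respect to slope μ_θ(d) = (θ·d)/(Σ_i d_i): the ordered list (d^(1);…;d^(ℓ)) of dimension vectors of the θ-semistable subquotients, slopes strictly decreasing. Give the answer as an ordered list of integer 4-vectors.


Via rank(M_{q-1}∘⋯∘M_p): M ≅ I[1,2], I[2,2], I[2,3], I[3,3], I[3,4].
μ_θ-semistable layers: μ^(1)=25; μ^(2)=-3; μ^(3)=-7

((0, 0, 0, 1); (0, 3, 3, 0); (1, 0, 0, 0))


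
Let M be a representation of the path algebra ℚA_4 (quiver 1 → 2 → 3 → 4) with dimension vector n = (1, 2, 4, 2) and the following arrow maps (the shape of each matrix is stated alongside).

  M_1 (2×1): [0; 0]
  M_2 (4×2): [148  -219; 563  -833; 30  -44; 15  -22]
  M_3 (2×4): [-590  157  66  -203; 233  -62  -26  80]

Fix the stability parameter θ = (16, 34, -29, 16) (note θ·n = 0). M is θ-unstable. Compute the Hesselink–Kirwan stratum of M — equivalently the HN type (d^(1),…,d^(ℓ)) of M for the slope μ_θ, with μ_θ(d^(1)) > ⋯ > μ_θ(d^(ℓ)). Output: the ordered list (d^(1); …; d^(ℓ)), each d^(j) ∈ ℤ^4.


Barcode: M ≅ I[1,1], I[2,3], I[2,4], I[3,3], I[3,4]. HN layers by μ_θ (3 steps, strictly decreasing):
  μ^(1)=16; μ^(2)=5/2; μ^(3)=-29

((1, 0, 0, 2); (0, 2, 2, 0); (0, 0, 2, 0))


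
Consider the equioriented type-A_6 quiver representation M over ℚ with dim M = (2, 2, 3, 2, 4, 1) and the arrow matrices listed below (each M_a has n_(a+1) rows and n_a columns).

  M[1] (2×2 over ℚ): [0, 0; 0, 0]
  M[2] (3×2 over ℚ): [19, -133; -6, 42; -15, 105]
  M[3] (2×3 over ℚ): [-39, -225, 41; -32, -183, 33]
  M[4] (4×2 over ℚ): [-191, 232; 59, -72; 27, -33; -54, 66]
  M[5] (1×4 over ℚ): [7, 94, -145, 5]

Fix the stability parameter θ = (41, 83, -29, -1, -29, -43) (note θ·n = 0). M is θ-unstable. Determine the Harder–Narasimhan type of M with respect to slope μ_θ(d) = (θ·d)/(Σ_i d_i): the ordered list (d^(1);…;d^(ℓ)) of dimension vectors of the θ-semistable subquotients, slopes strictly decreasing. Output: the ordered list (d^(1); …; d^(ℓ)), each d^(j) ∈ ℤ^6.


Barcode: M ≅ I[1,1]^2, I[2,2], I[2,6], I[3,3], I[3,5], I[5,5]^2. HN layers by μ_θ (5 steps, strictly decreasing):
  μ^(1)=83; μ^(2)=41; μ^(3)=-19/5; μ^(4)=-15; μ^(5)=-29

((0, 1, 0, 0, 0, 0); (2, 0, 0, 0, 0, 0); (0, 1, 1, 1, 1, 1); (0, 0, 0, 1, 1, 0); (0, 0, 2, 0, 2, 0))


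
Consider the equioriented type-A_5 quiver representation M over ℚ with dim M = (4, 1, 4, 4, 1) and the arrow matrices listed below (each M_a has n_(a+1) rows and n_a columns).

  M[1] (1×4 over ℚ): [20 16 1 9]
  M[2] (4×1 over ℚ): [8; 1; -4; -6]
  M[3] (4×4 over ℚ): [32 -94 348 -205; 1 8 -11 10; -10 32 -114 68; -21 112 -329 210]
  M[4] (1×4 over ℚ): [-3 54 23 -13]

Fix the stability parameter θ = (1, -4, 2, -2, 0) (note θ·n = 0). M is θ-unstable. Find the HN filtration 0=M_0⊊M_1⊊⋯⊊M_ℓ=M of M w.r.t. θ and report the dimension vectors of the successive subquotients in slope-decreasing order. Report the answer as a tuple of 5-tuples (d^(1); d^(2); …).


Barcode: M ≅ I[1,1]^3, I[1,3], I[3,3], I[3,4], I[3,5], I[4,4]^2. HN layers by μ_θ (5 steps, strictly decreasing):
  μ^(1)=2; μ^(2)=1; μ^(3)=0; μ^(4)=-3/2; μ^(5)=-2

((0, 0, 2, 0, 0); (3, 0, 0, 0, 0); (0, 0, 2, 2, 1); (1, 1, 0, 0, 0); (0, 0, 0, 2, 0))


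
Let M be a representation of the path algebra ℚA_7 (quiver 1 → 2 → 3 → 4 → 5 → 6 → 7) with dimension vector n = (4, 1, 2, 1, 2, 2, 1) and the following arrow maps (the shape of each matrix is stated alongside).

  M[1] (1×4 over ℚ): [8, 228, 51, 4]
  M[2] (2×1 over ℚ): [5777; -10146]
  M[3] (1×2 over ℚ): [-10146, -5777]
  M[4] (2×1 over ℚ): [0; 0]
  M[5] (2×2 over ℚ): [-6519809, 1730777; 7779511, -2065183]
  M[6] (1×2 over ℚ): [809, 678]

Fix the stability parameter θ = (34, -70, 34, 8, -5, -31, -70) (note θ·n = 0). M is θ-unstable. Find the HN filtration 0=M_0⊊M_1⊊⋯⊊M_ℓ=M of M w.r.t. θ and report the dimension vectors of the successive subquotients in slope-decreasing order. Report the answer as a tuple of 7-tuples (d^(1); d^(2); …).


Interval decomposition of M: I[1,1]^3, I[1,3], I[3,4], I[5,5], I[5,7], I[6,6].
HN type (ℓ=6): μ^(1)=34; μ^(2)=21; μ^(3)=-5; μ^(4)=-18; μ^(5)=-31; μ^(6)=-106/3

((3, 0, 1, 0, 0, 0, 0); (0, 0, 1, 1, 0, 0, 0); (0, 0, 0, 0, 1, 0, 0); (1, 1, 0, 0, 0, 0, 0); (0, 0, 0, 0, 0, 1, 0); (0, 0, 0, 0, 1, 1, 1))


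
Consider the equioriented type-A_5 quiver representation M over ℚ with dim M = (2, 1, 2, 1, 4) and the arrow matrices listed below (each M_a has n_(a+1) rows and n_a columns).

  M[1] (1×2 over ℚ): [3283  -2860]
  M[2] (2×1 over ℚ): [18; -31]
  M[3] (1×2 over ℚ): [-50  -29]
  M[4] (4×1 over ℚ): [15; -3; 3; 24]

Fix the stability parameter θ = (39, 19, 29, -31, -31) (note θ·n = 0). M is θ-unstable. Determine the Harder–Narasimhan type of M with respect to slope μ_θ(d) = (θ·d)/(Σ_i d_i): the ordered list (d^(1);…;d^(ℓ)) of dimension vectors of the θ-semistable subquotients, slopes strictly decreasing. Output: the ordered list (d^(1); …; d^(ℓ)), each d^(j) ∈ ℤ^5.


Via rank(M_{q-1}∘⋯∘M_p): M ≅ I[1,1], I[1,5], I[3,3], I[5,5]^3.
μ_θ-semistable layers: μ^(1)=39; μ^(2)=29; μ^(3)=5; μ^(4)=-31

((1, 0, 0, 0, 0); (0, 0, 1, 0, 0); (1, 1, 1, 1, 1); (0, 0, 0, 0, 3))


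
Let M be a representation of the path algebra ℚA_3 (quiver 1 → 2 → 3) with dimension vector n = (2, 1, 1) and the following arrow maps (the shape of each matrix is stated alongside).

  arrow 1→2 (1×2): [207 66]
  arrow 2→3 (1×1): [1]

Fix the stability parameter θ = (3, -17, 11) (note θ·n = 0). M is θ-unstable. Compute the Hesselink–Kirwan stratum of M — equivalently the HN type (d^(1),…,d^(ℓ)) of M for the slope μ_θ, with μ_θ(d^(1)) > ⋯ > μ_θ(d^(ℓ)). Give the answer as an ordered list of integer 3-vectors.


Interval decomposition of M: I[1,1], I[1,3].
HN type (ℓ=3): μ^(1)=11; μ^(2)=3; μ^(3)=-7

((0, 0, 1); (1, 0, 0); (1, 1, 0))


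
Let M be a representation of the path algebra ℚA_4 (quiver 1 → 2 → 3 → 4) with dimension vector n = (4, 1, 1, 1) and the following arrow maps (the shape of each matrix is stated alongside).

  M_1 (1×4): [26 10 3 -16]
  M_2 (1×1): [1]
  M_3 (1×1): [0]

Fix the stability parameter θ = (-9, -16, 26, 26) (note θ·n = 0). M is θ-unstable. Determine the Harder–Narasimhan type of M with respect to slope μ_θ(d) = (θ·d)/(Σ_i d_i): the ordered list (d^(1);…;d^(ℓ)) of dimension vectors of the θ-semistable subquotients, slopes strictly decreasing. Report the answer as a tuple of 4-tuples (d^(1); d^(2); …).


Barcode: M ≅ I[1,1]^3, I[1,3], I[4,4]. HN layers by μ_θ (3 steps, strictly decreasing):
  μ^(1)=26; μ^(2)=-9; μ^(3)=-25/2

((0, 0, 1, 1); (3, 0, 0, 0); (1, 1, 0, 0))


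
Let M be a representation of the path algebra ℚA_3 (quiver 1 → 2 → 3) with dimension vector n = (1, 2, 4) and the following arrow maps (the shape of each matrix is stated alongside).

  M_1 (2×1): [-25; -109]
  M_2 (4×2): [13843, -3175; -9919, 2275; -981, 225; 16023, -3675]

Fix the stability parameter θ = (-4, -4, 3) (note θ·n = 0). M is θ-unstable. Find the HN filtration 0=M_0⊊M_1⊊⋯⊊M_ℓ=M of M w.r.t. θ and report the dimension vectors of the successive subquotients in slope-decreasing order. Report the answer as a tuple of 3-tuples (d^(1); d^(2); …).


Via rank(M_{q-1}∘⋯∘M_p): M ≅ I[1,2], I[2,3], I[3,3]^3.
μ_θ-semistable layers: μ^(1)=3; μ^(2)=-4

((0, 0, 4); (1, 2, 0))


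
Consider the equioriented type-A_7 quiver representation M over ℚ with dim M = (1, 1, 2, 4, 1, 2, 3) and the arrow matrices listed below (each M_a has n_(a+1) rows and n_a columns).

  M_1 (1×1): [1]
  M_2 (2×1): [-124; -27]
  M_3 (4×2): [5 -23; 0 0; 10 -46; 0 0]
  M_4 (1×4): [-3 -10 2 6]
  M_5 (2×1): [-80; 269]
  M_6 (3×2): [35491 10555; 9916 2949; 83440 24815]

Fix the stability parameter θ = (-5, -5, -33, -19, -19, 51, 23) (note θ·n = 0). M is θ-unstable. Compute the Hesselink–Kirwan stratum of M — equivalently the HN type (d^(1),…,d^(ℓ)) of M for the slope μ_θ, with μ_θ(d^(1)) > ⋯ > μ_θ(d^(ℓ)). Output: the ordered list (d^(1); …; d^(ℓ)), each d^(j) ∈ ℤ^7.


Barcode: M ≅ I[1,7], I[3,3], I[4,4]^3, I[6,7], I[7,7]. HN layers by μ_θ (5 steps, strictly decreasing):
  μ^(1)=37; μ^(2)=23; μ^(3)=-81/5; μ^(4)=-19; μ^(5)=-33

((0, 0, 0, 0, 0, 2, 2); (0, 0, 0, 0, 0, 0, 1); (1, 1, 1, 1, 1, 0, 0); (0, 0, 0, 3, 0, 0, 0); (0, 0, 1, 0, 0, 0, 0))


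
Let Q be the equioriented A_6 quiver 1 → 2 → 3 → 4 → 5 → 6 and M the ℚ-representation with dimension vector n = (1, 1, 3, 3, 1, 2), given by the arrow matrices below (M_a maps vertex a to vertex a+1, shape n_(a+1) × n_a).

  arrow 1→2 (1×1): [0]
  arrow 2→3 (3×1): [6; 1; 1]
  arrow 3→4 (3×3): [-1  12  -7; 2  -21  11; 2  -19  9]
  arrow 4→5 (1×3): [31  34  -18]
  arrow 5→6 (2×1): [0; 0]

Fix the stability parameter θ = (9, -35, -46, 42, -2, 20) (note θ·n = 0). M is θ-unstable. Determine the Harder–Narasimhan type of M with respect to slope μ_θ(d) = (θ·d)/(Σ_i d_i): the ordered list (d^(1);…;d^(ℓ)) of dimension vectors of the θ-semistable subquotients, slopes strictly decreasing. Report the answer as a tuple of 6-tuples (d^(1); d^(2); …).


Via rank(M_{q-1}∘⋯∘M_p): M ≅ I[1,1], I[2,5], I[3,3], I[3,4], I[4,4], I[6,6]^2.
μ_θ-semistable layers: μ^(1)=42; μ^(2)=20; μ^(3)=9; μ^(4)=-81/2; μ^(5)=-46

((0, 0, 0, 2, 0, 0); (0, 0, 0, 1, 1, 2); (1, 0, 0, 0, 0, 0); (0, 1, 1, 0, 0, 0); (0, 0, 2, 0, 0, 0))


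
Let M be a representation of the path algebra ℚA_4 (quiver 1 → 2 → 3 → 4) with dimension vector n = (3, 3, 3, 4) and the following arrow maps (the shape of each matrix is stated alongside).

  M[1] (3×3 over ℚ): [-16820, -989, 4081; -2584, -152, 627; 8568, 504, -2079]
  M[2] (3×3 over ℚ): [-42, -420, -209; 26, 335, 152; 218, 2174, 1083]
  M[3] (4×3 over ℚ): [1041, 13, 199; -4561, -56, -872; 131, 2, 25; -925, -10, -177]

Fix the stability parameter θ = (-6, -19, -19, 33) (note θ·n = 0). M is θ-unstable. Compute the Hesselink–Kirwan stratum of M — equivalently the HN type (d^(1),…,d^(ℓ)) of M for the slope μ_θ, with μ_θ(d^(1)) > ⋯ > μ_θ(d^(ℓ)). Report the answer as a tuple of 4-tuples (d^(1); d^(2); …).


Interval decomposition of M: I[1,1], I[1,2], I[1,4], I[2,4], I[3,4], I[4,4].
HN type (ℓ=5): μ^(1)=33; μ^(2)=-6; μ^(3)=-25/2; μ^(4)=-44/3; μ^(5)=-19

((0, 0, 0, 4); (1, 0, 0, 0); (1, 1, 0, 0); (1, 1, 1, 0); (0, 1, 2, 0))


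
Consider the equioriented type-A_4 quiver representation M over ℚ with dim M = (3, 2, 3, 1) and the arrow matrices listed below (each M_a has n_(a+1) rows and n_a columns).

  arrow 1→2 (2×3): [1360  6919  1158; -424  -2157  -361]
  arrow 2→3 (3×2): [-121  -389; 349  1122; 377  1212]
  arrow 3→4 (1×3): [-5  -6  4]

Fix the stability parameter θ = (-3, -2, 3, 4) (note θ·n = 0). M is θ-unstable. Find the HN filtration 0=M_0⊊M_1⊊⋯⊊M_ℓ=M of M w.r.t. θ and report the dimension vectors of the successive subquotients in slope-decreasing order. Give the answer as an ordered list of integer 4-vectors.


Via rank(M_{q-1}∘⋯∘M_p): M ≅ I[1,1], I[1,3], I[1,4], I[3,3].
μ_θ-semistable layers: μ^(1)=4; μ^(2)=3; μ^(3)=-2; μ^(4)=-3

((0, 0, 0, 1); (0, 0, 3, 0); (0, 2, 0, 0); (3, 0, 0, 0))


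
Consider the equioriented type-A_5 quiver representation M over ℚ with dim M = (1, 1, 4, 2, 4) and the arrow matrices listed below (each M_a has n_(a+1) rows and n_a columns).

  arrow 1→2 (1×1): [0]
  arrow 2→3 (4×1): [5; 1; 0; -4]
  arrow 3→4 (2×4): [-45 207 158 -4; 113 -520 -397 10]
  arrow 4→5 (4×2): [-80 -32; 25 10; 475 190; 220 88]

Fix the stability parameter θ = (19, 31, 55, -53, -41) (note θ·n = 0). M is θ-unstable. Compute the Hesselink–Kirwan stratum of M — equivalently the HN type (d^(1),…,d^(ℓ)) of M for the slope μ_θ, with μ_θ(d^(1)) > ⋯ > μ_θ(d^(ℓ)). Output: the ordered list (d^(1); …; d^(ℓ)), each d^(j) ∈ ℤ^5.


Barcode: M ≅ I[1,1], I[2,4], I[3,3]^2, I[3,5], I[5,5]^3. HN layers by μ_θ (5 steps, strictly decreasing):
  μ^(1)=55; μ^(2)=19; μ^(3)=11; μ^(4)=-13; μ^(5)=-41

((0, 0, 2, 0, 0); (1, 0, 0, 0, 0); (0, 1, 1, 1, 0); (0, 0, 1, 1, 1); (0, 0, 0, 0, 3))


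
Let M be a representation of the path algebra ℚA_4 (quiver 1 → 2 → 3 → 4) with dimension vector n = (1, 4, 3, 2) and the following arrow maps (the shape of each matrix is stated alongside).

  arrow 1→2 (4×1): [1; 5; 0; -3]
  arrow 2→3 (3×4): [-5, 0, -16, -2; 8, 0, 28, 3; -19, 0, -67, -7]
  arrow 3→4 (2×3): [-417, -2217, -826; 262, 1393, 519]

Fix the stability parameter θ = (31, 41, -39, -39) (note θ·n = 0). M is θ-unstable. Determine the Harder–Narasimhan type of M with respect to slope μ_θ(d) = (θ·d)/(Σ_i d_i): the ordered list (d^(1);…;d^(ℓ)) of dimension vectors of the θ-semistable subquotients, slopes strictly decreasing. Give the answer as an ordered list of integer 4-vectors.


Barcode: M ≅ I[1,4], I[2,2], I[2,3], I[2,4]. HN layers by μ_θ (4 steps, strictly decreasing):
  μ^(1)=41; μ^(2)=1; μ^(3)=-3/2; μ^(4)=-37/3

((0, 1, 0, 0); (0, 1, 1, 0); (1, 1, 1, 1); (0, 1, 1, 1))


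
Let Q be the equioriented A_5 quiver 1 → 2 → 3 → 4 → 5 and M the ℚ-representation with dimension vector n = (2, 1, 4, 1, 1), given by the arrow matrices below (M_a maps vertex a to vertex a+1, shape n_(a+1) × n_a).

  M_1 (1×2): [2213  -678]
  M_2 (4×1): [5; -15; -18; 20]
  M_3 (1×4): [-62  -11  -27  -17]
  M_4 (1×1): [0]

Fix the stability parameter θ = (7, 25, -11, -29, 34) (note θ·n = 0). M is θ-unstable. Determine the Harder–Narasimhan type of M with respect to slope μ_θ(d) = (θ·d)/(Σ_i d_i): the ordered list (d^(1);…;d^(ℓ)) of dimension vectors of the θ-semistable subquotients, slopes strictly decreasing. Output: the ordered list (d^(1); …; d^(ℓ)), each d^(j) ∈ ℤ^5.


Interval decomposition of M: I[1,1], I[1,4], I[3,3]^3, I[5,5].
HN type (ℓ=4): μ^(1)=34; μ^(2)=7; μ^(3)=-2; μ^(4)=-11

((0, 0, 0, 0, 1); (1, 0, 0, 0, 0); (1, 1, 1, 1, 0); (0, 0, 3, 0, 0))


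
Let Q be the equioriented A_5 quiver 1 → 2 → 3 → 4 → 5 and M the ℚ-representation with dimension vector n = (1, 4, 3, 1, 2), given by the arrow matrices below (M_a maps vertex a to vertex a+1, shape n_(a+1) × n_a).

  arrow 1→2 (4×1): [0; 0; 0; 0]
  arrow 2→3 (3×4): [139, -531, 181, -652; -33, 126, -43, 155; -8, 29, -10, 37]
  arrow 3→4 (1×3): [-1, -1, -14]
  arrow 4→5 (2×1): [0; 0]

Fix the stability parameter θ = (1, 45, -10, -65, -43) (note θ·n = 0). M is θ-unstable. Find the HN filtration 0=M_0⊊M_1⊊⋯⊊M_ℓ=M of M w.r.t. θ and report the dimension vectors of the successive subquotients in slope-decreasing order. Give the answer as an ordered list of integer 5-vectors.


Via rank(M_{q-1}∘⋯∘M_p): M ≅ I[1,1], I[2,2], I[2,3]^2, I[2,4], I[5,5]^2.
μ_θ-semistable layers: μ^(1)=45; μ^(2)=35/2; μ^(3)=1; μ^(4)=-10; μ^(5)=-43

((0, 1, 0, 0, 0); (0, 2, 2, 0, 0); (1, 0, 0, 0, 0); (0, 1, 1, 1, 0); (0, 0, 0, 0, 2))


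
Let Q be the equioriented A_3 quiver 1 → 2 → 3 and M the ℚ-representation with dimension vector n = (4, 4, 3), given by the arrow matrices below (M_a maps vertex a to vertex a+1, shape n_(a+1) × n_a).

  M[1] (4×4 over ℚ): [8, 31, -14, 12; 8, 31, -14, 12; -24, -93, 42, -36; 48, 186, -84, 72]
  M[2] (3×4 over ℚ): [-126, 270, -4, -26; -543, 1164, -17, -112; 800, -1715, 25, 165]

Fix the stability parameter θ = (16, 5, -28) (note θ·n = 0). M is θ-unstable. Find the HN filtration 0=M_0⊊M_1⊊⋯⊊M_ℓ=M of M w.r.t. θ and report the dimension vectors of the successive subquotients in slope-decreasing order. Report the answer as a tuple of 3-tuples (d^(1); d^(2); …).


Barcode: M ≅ I[1,1]^3, I[1,2], I[2,2], I[2,3]^2, I[3,3]. HN layers by μ_θ (5 steps, strictly decreasing):
  μ^(1)=16; μ^(2)=21/2; μ^(3)=5; μ^(4)=-23/2; μ^(5)=-28

((3, 0, 0); (1, 1, 0); (0, 1, 0); (0, 2, 2); (0, 0, 1))


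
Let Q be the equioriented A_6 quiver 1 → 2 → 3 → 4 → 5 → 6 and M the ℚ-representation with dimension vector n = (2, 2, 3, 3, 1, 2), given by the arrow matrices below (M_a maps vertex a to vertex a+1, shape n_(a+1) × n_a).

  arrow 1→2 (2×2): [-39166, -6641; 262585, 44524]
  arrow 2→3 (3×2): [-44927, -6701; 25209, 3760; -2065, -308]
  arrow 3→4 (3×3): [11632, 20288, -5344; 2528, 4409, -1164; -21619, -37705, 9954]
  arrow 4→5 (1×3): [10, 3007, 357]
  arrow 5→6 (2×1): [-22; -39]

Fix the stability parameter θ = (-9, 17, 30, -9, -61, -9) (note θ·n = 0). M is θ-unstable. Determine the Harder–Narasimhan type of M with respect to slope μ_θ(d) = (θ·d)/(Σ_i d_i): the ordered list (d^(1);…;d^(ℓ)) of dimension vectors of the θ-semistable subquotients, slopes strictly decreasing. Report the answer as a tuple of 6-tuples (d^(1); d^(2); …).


Barcode: M ≅ I[1,4], I[1,6], I[3,3], I[4,4], I[6,6]. HN layers by μ_θ (4 steps, strictly decreasing):
  μ^(1)=30; μ^(2)=38/3; μ^(3)=-32/5; μ^(4)=-9

((0, 0, 1, 0, 0, 0); (0, 1, 1, 1, 0, 0); (0, 1, 1, 1, 1, 1); (2, 0, 0, 1, 0, 1))


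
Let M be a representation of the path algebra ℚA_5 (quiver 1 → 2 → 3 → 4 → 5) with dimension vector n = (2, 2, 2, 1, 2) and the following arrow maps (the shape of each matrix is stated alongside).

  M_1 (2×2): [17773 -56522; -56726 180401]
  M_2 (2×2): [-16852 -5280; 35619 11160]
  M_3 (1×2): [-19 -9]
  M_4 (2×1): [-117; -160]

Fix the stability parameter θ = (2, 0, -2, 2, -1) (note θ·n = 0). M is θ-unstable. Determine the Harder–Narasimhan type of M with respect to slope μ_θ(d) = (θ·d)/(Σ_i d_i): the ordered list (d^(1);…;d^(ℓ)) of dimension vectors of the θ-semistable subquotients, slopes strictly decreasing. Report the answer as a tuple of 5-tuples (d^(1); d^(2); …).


Barcode: M ≅ I[1,2], I[1,5], I[3,3], I[5,5]. HN layers by μ_θ (5 steps, strictly decreasing):
  μ^(1)=1; μ^(2)=1/2; μ^(3)=0; μ^(4)=-1; μ^(5)=-2

((1, 1, 0, 0, 0); (0, 0, 0, 1, 1); (1, 1, 1, 0, 0); (0, 0, 0, 0, 1); (0, 0, 1, 0, 0))


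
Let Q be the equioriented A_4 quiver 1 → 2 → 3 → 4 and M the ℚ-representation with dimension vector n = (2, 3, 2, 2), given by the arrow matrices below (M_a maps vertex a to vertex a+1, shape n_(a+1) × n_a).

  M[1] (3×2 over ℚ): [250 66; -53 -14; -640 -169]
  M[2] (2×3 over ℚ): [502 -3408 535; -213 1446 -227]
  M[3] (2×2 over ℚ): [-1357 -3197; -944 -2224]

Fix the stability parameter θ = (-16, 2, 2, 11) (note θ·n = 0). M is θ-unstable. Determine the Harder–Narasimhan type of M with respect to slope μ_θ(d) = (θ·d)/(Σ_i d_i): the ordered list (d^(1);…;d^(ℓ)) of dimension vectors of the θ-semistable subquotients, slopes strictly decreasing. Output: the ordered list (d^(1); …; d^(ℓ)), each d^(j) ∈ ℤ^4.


Interval decomposition of M: I[1,3], I[1,4], I[2,2], I[4,4].
HN type (ℓ=3): μ^(1)=11; μ^(2)=2; μ^(3)=-16

((0, 0, 0, 2); (0, 3, 2, 0); (2, 0, 0, 0))


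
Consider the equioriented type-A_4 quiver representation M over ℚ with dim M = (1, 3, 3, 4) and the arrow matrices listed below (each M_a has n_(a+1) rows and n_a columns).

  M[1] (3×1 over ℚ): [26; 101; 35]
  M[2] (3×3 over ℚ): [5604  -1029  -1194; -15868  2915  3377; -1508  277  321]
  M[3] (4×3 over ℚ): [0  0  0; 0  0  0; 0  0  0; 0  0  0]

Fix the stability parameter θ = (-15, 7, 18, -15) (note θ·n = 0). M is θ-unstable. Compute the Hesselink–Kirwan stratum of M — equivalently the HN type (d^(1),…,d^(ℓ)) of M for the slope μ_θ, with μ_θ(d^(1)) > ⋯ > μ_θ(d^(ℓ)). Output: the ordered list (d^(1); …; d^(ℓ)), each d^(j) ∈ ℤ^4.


Via rank(M_{q-1}∘⋯∘M_p): M ≅ I[1,3], I[2,2], I[2,3], I[3,3], I[4,4]^4.
μ_θ-semistable layers: μ^(1)=18; μ^(2)=7; μ^(3)=-15

((0, 0, 3, 0); (0, 3, 0, 0); (1, 0, 0, 4))


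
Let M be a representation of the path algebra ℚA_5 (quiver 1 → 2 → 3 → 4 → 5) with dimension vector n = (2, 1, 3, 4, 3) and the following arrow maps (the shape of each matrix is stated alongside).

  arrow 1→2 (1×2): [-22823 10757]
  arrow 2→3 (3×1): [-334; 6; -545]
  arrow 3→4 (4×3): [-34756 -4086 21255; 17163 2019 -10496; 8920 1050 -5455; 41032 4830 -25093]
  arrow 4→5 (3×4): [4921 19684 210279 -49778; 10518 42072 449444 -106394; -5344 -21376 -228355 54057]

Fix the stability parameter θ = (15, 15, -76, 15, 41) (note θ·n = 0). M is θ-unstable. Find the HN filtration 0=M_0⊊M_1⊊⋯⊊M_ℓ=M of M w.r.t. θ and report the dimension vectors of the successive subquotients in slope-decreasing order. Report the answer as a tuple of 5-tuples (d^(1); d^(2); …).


Via rank(M_{q-1}∘⋯∘M_p): M ≅ I[1,1], I[1,4], I[3,3], I[3,4], I[4,5]^2, I[5,5].
μ_θ-semistable layers: μ^(1)=41; μ^(2)=15; μ^(3)=-46/3; μ^(4)=-76

((0, 0, 0, 0, 3); (1, 0, 0, 4, 0); (1, 1, 1, 0, 0); (0, 0, 2, 0, 0))


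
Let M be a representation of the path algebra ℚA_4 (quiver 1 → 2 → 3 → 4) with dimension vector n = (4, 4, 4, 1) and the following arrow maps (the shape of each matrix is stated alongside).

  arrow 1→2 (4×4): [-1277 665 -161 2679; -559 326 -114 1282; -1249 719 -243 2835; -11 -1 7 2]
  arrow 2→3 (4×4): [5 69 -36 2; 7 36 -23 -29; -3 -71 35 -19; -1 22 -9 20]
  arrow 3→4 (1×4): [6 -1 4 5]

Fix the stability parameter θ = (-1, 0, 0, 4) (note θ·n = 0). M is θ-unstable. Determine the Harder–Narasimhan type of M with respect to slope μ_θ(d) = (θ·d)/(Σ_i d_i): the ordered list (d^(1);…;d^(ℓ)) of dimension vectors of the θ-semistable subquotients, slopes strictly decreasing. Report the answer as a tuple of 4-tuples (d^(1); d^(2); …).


Barcode: M ≅ I[1,1], I[1,3]^2, I[1,4], I[2,3]. HN layers by μ_θ (3 steps, strictly decreasing):
  μ^(1)=4; μ^(2)=0; μ^(3)=-1

((0, 0, 0, 1); (0, 4, 4, 0); (4, 0, 0, 0))


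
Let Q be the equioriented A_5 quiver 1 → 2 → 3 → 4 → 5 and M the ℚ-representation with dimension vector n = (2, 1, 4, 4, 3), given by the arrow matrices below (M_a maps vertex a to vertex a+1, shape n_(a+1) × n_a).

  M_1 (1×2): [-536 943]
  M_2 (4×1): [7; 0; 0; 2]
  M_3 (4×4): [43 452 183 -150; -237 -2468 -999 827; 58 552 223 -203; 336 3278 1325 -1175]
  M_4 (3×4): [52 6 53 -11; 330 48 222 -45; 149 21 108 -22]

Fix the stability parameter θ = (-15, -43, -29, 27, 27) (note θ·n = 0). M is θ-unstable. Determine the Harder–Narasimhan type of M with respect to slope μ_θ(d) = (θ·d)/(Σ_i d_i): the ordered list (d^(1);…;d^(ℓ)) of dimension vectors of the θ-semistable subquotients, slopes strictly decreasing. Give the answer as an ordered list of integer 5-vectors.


Via rank(M_{q-1}∘⋯∘M_p): M ≅ I[1,1], I[1,4], I[3,5]^3.
μ_θ-semistable layers: μ^(1)=27; μ^(2)=-15; μ^(3)=-29

((0, 0, 0, 4, 3); (1, 0, 0, 0, 0); (1, 1, 4, 0, 0))


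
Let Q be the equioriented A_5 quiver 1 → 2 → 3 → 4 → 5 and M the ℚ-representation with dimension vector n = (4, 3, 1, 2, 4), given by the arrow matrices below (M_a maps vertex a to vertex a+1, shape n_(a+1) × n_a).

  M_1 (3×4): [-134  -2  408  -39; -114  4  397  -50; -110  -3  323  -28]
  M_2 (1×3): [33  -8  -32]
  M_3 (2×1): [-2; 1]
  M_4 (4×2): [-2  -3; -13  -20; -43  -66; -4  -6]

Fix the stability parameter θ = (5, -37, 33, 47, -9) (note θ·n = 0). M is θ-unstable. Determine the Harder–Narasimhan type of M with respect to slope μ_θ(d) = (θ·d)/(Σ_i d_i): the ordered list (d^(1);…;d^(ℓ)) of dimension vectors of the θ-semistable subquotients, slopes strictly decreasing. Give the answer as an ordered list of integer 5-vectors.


Barcode: M ≅ I[1,1], I[1,2]^2, I[1,5], I[4,5], I[5,5]^2. HN layers by μ_θ (5 steps, strictly decreasing):
  μ^(1)=71/3; μ^(2)=19; μ^(3)=5; μ^(4)=-9; μ^(5)=-16

((0, 0, 1, 1, 1); (0, 0, 0, 1, 1); (1, 0, 0, 0, 0); (0, 0, 0, 0, 2); (3, 3, 0, 0, 0))


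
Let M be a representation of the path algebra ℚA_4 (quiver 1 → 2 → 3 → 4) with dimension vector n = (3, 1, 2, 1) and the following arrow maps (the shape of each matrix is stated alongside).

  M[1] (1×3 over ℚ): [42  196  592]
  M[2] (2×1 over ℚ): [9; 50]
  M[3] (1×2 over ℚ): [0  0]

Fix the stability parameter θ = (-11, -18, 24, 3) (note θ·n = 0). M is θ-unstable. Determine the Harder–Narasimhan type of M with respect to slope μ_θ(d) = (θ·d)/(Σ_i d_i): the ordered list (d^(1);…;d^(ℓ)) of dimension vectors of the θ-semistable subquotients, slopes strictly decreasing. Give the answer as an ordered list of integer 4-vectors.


Interval decomposition of M: I[1,1]^2, I[1,3], I[3,3], I[4,4].
HN type (ℓ=4): μ^(1)=24; μ^(2)=3; μ^(3)=-11; μ^(4)=-29/2

((0, 0, 2, 0); (0, 0, 0, 1); (2, 0, 0, 0); (1, 1, 0, 0))


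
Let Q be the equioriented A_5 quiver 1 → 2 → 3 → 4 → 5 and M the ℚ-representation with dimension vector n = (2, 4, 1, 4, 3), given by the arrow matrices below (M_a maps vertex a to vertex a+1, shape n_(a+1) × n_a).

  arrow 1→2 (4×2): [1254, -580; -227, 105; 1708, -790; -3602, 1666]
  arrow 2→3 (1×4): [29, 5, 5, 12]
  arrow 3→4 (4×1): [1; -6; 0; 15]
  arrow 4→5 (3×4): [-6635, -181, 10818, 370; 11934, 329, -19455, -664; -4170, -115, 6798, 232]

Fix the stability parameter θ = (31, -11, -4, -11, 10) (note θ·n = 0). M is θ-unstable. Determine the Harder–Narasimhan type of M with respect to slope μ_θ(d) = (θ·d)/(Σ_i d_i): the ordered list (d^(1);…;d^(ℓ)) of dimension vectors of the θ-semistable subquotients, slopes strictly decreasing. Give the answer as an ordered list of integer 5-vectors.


Via rank(M_{q-1}∘⋯∘M_p): M ≅ I[1,2], I[1,5], I[2,2]^2, I[4,4], I[4,5]^2.
μ_θ-semistable layers: μ^(1)=10; μ^(2)=5/4; μ^(3)=-11

((1, 1, 0, 0, 3); (1, 1, 1, 1, 0); (0, 2, 0, 3, 0))


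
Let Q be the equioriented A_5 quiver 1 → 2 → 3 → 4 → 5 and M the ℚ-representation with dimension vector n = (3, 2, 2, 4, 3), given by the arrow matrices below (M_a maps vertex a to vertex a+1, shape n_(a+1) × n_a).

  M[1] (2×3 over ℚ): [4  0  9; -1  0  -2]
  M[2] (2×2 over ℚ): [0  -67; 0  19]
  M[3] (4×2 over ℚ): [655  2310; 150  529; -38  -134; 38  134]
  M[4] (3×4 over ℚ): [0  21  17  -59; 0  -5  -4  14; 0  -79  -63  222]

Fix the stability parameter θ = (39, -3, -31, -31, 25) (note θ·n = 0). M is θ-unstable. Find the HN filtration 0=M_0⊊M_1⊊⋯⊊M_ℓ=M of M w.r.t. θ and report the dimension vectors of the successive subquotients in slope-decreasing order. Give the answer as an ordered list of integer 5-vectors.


Barcode: M ≅ I[1,1], I[1,2], I[1,5], I[3,5], I[4,4], I[4,5]. HN layers by μ_θ (5 steps, strictly decreasing):
  μ^(1)=39; μ^(2)=25; μ^(3)=18; μ^(4)=-13/2; μ^(5)=-31

((1, 0, 0, 0, 0); (0, 0, 0, 0, 3); (1, 1, 0, 0, 0); (1, 1, 1, 1, 0); (0, 0, 1, 3, 0))


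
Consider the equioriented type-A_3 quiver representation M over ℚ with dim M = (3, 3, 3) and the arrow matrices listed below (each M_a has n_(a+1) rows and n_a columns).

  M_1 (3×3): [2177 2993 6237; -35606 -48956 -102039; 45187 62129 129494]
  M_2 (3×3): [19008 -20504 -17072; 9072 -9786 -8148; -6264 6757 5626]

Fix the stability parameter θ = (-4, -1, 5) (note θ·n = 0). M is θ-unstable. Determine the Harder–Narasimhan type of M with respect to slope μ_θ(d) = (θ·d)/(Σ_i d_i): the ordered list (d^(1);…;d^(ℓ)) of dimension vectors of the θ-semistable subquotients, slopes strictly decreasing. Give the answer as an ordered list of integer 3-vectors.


Interval decomposition of M: I[1,2]^2, I[1,3], I[3,3]^2.
HN type (ℓ=3): μ^(1)=5; μ^(2)=-1; μ^(3)=-4

((0, 0, 3); (0, 3, 0); (3, 0, 0))


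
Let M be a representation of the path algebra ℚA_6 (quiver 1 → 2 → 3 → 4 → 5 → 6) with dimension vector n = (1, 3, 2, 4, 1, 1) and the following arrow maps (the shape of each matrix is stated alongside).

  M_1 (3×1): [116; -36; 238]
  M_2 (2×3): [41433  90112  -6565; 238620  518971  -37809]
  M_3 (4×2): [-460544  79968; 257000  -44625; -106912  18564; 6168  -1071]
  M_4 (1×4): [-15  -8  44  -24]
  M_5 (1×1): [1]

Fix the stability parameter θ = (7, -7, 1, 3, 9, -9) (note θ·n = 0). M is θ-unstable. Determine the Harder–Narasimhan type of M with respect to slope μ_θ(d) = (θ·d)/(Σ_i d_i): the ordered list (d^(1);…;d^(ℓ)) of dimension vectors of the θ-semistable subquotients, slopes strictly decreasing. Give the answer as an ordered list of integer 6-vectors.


Interval decomposition of M: I[1,4], I[2,2], I[2,3], I[4,4]^2, I[4,6].
HN type (ℓ=4): μ^(1)=3; μ^(2)=1; μ^(3)=0; μ^(4)=-7

((0, 0, 0, 3, 0, 0); (0, 0, 2, 1, 1, 1); (1, 1, 0, 0, 0, 0); (0, 2, 0, 0, 0, 0))
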